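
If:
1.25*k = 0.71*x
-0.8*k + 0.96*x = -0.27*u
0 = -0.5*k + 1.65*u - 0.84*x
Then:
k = 0.00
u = 0.00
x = 0.00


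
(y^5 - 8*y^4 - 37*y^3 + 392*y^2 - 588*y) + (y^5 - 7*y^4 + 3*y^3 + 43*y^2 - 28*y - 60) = 2*y^5 - 15*y^4 - 34*y^3 + 435*y^2 - 616*y - 60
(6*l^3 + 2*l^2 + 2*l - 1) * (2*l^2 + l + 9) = 12*l^5 + 10*l^4 + 60*l^3 + 18*l^2 + 17*l - 9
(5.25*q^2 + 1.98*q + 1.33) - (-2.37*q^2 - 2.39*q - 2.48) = 7.62*q^2 + 4.37*q + 3.81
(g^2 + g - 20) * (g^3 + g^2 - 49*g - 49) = g^5 + 2*g^4 - 68*g^3 - 118*g^2 + 931*g + 980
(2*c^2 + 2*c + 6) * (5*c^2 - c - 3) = 10*c^4 + 8*c^3 + 22*c^2 - 12*c - 18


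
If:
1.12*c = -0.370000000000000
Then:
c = -0.33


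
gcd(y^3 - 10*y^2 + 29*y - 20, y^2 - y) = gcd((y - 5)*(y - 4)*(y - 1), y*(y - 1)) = y - 1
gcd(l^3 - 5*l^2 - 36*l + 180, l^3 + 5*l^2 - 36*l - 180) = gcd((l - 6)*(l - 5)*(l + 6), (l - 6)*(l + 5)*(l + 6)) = l^2 - 36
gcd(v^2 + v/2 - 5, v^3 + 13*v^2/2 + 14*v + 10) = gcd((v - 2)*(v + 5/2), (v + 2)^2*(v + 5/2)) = v + 5/2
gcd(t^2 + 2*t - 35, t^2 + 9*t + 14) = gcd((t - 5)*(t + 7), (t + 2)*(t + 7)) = t + 7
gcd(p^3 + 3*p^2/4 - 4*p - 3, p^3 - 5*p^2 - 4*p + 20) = p^2 - 4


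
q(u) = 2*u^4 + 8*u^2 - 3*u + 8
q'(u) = 8*u^3 + 16*u - 3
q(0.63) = 9.60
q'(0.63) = 9.08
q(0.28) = 7.80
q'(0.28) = 1.66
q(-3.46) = 400.79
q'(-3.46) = -389.73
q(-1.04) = 22.11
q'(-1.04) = -28.64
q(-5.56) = 2183.29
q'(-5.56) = -1467.00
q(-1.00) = 21.00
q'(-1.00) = -27.00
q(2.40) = 113.24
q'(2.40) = 145.99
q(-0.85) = 17.37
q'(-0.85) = -21.51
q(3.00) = 233.00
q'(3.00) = 261.00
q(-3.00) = 251.00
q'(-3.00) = -267.00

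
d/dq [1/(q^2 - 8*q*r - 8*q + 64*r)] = 2*(-q + 4*r + 4)/(q^2 - 8*q*r - 8*q + 64*r)^2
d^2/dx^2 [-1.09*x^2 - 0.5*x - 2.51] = -2.18000000000000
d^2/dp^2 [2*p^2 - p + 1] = 4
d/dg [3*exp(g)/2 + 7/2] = 3*exp(g)/2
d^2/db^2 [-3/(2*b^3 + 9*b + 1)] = 18*(2*b*(2*b^3 + 9*b + 1) - 3*(2*b^2 + 3)^2)/(2*b^3 + 9*b + 1)^3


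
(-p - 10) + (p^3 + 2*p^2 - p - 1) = p^3 + 2*p^2 - 2*p - 11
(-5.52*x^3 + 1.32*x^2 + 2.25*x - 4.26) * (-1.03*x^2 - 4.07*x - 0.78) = 5.6856*x^5 + 21.1068*x^4 - 3.3843*x^3 - 5.7993*x^2 + 15.5832*x + 3.3228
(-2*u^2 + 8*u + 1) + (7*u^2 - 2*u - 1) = 5*u^2 + 6*u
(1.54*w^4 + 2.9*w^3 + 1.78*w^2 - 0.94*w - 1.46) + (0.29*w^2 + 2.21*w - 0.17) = 1.54*w^4 + 2.9*w^3 + 2.07*w^2 + 1.27*w - 1.63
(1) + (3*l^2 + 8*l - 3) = 3*l^2 + 8*l - 2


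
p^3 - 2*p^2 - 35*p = p*(p - 7)*(p + 5)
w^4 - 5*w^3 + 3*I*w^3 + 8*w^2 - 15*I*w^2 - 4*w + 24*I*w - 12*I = (w - 2)^2*(w - 1)*(w + 3*I)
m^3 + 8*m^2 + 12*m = m*(m + 2)*(m + 6)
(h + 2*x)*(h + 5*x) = h^2 + 7*h*x + 10*x^2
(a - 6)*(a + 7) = a^2 + a - 42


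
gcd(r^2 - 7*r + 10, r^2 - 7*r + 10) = r^2 - 7*r + 10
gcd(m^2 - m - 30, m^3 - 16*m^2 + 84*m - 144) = m - 6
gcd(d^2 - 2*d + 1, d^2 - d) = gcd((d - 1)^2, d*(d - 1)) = d - 1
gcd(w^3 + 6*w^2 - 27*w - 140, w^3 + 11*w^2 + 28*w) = w^2 + 11*w + 28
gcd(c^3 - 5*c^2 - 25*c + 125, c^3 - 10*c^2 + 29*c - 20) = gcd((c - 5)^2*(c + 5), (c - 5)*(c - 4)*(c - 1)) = c - 5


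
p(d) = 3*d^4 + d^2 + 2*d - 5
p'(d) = 12*d^3 + 2*d + 2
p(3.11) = 291.54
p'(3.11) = 369.18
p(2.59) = 141.88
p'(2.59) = 215.67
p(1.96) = 47.04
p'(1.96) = 96.27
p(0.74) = -2.07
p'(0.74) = 8.34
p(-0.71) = -5.15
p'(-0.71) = -3.71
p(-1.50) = 9.44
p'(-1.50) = -41.50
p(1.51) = 15.90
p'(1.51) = 46.34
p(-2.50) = 113.44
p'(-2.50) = -190.50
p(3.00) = 253.00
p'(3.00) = 332.00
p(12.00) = 62371.00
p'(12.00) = 20762.00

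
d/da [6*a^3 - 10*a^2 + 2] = 2*a*(9*a - 10)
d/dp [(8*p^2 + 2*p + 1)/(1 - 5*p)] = (-40*p^2 + 16*p + 7)/(25*p^2 - 10*p + 1)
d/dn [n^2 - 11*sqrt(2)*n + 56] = 2*n - 11*sqrt(2)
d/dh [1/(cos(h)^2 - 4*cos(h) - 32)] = 2*(cos(h) - 2)*sin(h)/(sin(h)^2 + 4*cos(h) + 31)^2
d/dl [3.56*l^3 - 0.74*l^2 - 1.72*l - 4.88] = 10.68*l^2 - 1.48*l - 1.72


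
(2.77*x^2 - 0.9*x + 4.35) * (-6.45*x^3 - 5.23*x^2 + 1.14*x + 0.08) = -17.8665*x^5 - 8.6821*x^4 - 20.1927*x^3 - 23.5549*x^2 + 4.887*x + 0.348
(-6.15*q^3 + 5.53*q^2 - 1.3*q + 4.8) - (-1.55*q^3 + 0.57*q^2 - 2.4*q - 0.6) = -4.6*q^3 + 4.96*q^2 + 1.1*q + 5.4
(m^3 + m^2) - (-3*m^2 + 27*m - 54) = m^3 + 4*m^2 - 27*m + 54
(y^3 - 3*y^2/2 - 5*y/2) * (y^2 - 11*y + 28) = y^5 - 25*y^4/2 + 42*y^3 - 29*y^2/2 - 70*y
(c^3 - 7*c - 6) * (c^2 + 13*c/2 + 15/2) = c^5 + 13*c^4/2 + c^3/2 - 103*c^2/2 - 183*c/2 - 45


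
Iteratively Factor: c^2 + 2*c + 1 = (c + 1)*(c + 1)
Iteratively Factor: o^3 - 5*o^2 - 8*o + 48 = (o - 4)*(o^2 - o - 12) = (o - 4)^2*(o + 3)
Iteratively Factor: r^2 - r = (r - 1)*(r)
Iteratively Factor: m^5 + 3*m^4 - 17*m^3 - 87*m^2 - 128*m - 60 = (m - 5)*(m^4 + 8*m^3 + 23*m^2 + 28*m + 12) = (m - 5)*(m + 3)*(m^3 + 5*m^2 + 8*m + 4) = (m - 5)*(m + 2)*(m + 3)*(m^2 + 3*m + 2) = (m - 5)*(m + 2)^2*(m + 3)*(m + 1)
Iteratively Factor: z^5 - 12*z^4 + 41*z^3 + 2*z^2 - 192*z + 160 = (z - 5)*(z^4 - 7*z^3 + 6*z^2 + 32*z - 32) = (z - 5)*(z - 4)*(z^3 - 3*z^2 - 6*z + 8) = (z - 5)*(z - 4)^2*(z^2 + z - 2) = (z - 5)*(z - 4)^2*(z + 2)*(z - 1)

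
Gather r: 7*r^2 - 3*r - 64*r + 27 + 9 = 7*r^2 - 67*r + 36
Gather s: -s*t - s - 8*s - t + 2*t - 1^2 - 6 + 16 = s*(-t - 9) + t + 9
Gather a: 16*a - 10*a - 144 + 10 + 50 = 6*a - 84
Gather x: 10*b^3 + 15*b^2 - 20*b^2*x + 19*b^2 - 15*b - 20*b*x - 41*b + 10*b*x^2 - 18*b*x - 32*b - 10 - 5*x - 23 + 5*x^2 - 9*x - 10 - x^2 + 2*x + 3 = 10*b^3 + 34*b^2 - 88*b + x^2*(10*b + 4) + x*(-20*b^2 - 38*b - 12) - 40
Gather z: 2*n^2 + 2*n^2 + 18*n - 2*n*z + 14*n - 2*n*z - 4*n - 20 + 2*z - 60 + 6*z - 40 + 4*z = 4*n^2 + 28*n + z*(12 - 4*n) - 120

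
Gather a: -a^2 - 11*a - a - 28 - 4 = -a^2 - 12*a - 32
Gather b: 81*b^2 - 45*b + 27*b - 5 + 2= 81*b^2 - 18*b - 3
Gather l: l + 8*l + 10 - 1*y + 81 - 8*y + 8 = 9*l - 9*y + 99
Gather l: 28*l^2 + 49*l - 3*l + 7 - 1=28*l^2 + 46*l + 6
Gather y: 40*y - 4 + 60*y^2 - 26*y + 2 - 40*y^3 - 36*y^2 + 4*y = -40*y^3 + 24*y^2 + 18*y - 2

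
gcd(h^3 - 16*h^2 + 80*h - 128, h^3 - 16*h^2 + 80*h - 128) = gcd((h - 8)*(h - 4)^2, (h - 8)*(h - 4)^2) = h^3 - 16*h^2 + 80*h - 128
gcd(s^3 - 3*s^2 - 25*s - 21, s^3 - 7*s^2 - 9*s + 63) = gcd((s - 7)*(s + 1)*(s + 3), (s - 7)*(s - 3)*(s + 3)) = s^2 - 4*s - 21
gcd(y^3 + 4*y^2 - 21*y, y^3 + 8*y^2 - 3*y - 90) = y - 3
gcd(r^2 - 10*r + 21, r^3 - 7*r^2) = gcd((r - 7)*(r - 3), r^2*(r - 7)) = r - 7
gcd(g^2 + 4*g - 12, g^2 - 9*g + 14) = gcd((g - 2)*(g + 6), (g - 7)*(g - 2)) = g - 2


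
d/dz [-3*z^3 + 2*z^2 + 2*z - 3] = -9*z^2 + 4*z + 2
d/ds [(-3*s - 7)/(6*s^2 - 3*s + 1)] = 6*(3*s^2 + 14*s - 4)/(36*s^4 - 36*s^3 + 21*s^2 - 6*s + 1)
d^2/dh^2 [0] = 0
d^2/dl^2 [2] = 0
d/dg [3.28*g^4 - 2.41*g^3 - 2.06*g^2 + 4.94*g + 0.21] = 13.12*g^3 - 7.23*g^2 - 4.12*g + 4.94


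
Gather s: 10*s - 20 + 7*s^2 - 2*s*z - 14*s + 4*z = 7*s^2 + s*(-2*z - 4) + 4*z - 20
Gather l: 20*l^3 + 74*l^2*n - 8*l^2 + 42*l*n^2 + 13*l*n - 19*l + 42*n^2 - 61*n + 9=20*l^3 + l^2*(74*n - 8) + l*(42*n^2 + 13*n - 19) + 42*n^2 - 61*n + 9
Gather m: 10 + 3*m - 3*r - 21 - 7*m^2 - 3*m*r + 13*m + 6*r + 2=-7*m^2 + m*(16 - 3*r) + 3*r - 9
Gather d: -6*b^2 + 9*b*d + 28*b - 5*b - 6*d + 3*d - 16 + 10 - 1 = -6*b^2 + 23*b + d*(9*b - 3) - 7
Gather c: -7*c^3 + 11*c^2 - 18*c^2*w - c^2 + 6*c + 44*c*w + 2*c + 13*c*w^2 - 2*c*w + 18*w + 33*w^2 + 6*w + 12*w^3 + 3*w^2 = -7*c^3 + c^2*(10 - 18*w) + c*(13*w^2 + 42*w + 8) + 12*w^3 + 36*w^2 + 24*w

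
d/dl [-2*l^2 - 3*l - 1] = -4*l - 3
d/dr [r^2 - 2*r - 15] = 2*r - 2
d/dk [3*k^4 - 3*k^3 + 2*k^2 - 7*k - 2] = 12*k^3 - 9*k^2 + 4*k - 7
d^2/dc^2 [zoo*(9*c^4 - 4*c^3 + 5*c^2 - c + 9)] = zoo*(c^2 + c + 1)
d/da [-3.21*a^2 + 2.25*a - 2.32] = 2.25 - 6.42*a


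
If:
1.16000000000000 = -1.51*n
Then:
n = -0.77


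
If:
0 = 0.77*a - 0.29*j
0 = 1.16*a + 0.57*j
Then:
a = 0.00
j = 0.00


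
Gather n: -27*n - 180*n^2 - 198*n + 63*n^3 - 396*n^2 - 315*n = 63*n^3 - 576*n^2 - 540*n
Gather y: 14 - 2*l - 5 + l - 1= 8 - l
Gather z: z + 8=z + 8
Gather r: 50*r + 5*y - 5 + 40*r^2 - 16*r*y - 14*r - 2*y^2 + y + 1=40*r^2 + r*(36 - 16*y) - 2*y^2 + 6*y - 4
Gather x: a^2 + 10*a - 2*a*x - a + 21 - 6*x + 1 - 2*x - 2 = a^2 + 9*a + x*(-2*a - 8) + 20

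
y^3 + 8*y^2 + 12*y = y*(y + 2)*(y + 6)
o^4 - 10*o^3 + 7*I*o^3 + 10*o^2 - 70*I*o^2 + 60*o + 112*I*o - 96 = (o - 8)*(o - 2)*(o + I)*(o + 6*I)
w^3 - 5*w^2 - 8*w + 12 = (w - 6)*(w - 1)*(w + 2)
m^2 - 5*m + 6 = (m - 3)*(m - 2)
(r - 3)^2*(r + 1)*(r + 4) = r^4 - r^3 - 17*r^2 + 21*r + 36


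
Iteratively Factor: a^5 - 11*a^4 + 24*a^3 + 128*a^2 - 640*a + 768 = (a - 3)*(a^4 - 8*a^3 + 128*a - 256) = (a - 4)*(a - 3)*(a^3 - 4*a^2 - 16*a + 64) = (a - 4)^2*(a - 3)*(a^2 - 16) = (a - 4)^3*(a - 3)*(a + 4)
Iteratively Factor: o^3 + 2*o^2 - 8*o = (o - 2)*(o^2 + 4*o) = (o - 2)*(o + 4)*(o)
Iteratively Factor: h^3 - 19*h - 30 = (h + 2)*(h^2 - 2*h - 15) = (h + 2)*(h + 3)*(h - 5)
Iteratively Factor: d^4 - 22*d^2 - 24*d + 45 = (d + 3)*(d^3 - 3*d^2 - 13*d + 15) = (d - 1)*(d + 3)*(d^2 - 2*d - 15) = (d - 5)*(d - 1)*(d + 3)*(d + 3)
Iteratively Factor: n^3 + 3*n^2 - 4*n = (n)*(n^2 + 3*n - 4) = n*(n + 4)*(n - 1)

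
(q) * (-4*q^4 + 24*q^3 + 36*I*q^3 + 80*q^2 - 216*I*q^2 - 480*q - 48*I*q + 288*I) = -4*q^5 + 24*q^4 + 36*I*q^4 + 80*q^3 - 216*I*q^3 - 480*q^2 - 48*I*q^2 + 288*I*q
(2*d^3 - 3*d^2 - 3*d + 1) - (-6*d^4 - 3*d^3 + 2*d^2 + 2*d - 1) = 6*d^4 + 5*d^3 - 5*d^2 - 5*d + 2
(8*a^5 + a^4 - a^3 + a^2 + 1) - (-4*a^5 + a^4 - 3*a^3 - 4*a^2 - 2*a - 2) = 12*a^5 + 2*a^3 + 5*a^2 + 2*a + 3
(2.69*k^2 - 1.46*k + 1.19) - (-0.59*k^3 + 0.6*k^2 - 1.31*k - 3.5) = 0.59*k^3 + 2.09*k^2 - 0.15*k + 4.69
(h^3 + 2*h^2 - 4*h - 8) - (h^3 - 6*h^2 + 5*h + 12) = 8*h^2 - 9*h - 20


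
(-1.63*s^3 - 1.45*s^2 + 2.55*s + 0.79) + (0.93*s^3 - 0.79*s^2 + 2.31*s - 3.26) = -0.7*s^3 - 2.24*s^2 + 4.86*s - 2.47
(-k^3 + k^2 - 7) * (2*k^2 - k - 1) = -2*k^5 + 3*k^4 - 15*k^2 + 7*k + 7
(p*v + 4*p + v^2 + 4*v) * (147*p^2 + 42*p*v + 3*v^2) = 147*p^3*v + 588*p^3 + 189*p^2*v^2 + 756*p^2*v + 45*p*v^3 + 180*p*v^2 + 3*v^4 + 12*v^3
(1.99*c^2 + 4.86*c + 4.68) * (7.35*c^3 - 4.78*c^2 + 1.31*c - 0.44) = 14.6265*c^5 + 26.2088*c^4 + 13.7741*c^3 - 16.8794*c^2 + 3.9924*c - 2.0592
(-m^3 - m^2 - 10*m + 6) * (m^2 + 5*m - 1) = -m^5 - 6*m^4 - 14*m^3 - 43*m^2 + 40*m - 6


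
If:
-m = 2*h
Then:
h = -m/2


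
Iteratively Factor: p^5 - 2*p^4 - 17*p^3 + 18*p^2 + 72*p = (p + 2)*(p^4 - 4*p^3 - 9*p^2 + 36*p) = p*(p + 2)*(p^3 - 4*p^2 - 9*p + 36) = p*(p - 4)*(p + 2)*(p^2 - 9) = p*(p - 4)*(p - 3)*(p + 2)*(p + 3)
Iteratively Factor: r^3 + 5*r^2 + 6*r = (r + 3)*(r^2 + 2*r) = (r + 2)*(r + 3)*(r)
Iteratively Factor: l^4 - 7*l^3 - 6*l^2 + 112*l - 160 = (l + 4)*(l^3 - 11*l^2 + 38*l - 40) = (l - 4)*(l + 4)*(l^2 - 7*l + 10) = (l - 4)*(l - 2)*(l + 4)*(l - 5)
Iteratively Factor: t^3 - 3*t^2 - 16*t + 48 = (t - 3)*(t^2 - 16) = (t - 4)*(t - 3)*(t + 4)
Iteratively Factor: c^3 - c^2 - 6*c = (c + 2)*(c^2 - 3*c) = c*(c + 2)*(c - 3)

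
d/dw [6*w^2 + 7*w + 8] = 12*w + 7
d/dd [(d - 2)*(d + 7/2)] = 2*d + 3/2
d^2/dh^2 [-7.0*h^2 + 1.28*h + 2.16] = -14.0000000000000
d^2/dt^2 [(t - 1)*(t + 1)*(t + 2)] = 6*t + 4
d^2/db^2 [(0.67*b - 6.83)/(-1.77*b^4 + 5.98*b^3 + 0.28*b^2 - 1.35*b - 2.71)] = (-25.188516*b^7 + 541.421052*b^6 - 2310.549036*b^5 + 2872.868022*b^4 + 301.612476*b^3 - 851.050872*b^2 + 645.572868*b + 40.162948)/(5.545233*b^12 - 56.204226*b^11 + 187.256088*b^10 - 183.376819*b^9 - 89.887215*b^8 - 32.696832*b^7 + 305.891759*b^6 + 33.700884*b^5 - 93.163317*b^4 - 135.439059*b^3 + 8.647881*b^2 + 29.743605*b + 19.902511)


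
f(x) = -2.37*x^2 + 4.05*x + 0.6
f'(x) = 4.05 - 4.74*x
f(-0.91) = -5.05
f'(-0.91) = 8.36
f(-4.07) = -55.14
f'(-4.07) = 23.34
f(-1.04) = -6.18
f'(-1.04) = 8.98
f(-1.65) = -12.53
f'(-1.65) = 11.87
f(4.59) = -30.74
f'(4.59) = -17.71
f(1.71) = 0.60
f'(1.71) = -4.06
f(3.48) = -14.01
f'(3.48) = -12.45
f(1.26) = 1.94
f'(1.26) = -1.92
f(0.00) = 0.60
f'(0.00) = 4.05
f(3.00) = -8.58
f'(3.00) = -10.17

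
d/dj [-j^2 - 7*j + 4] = -2*j - 7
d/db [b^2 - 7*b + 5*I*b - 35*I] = 2*b - 7 + 5*I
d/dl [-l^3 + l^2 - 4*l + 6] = -3*l^2 + 2*l - 4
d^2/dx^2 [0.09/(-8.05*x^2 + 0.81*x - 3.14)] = (11.66445*x^2 - 1.17369*x - 0.09*(16.1*x - 0.81)*(32.2*x - 1.62) + 4.54986)/(8.05*x^2 - 0.81*x + 3.14)^3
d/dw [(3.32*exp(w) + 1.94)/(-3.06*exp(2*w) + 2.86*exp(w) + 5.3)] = (10.1592*exp(2*w) + 11.8728*exp(w) + 12.0476)*exp(w)/(9.3636*exp(4*w) - 17.5032*exp(3*w) - 24.2564*exp(2*w) + 30.316*exp(w) + 28.09)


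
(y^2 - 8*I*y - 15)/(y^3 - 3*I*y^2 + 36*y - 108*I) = (y - 5*I)/(y^2 + 36)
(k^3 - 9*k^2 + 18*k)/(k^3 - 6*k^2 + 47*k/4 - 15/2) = 4*k*(k^2 - 9*k + 18)/(4*k^3 - 24*k^2 + 47*k - 30)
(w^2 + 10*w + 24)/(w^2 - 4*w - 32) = (w + 6)/(w - 8)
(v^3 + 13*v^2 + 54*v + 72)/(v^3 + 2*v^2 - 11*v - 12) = (v^2 + 9*v + 18)/(v^2 - 2*v - 3)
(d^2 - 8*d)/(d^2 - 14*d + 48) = d/(d - 6)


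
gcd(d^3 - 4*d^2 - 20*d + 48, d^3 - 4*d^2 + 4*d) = d - 2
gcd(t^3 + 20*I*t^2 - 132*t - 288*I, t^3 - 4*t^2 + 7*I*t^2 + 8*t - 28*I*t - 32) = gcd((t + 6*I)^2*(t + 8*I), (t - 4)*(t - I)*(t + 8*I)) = t + 8*I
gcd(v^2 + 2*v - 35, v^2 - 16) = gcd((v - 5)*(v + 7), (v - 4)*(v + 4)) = 1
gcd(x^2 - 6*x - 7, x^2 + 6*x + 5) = x + 1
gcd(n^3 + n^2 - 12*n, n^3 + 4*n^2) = n^2 + 4*n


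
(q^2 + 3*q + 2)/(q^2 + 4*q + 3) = (q + 2)/(q + 3)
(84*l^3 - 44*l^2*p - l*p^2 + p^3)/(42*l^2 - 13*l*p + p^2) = (-14*l^2 + 5*l*p + p^2)/(-7*l + p)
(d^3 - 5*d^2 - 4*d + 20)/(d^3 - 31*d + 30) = (d^2 - 4)/(d^2 + 5*d - 6)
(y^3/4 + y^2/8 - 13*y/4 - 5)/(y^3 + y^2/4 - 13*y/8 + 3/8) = (2*y^3 + y^2 - 26*y - 40)/(8*y^3 + 2*y^2 - 13*y + 3)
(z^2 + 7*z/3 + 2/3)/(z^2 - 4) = (z + 1/3)/(z - 2)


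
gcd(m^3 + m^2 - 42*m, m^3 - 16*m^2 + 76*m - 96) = m - 6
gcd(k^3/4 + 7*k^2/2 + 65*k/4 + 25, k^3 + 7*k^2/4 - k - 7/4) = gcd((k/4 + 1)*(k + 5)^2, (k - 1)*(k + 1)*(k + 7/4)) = 1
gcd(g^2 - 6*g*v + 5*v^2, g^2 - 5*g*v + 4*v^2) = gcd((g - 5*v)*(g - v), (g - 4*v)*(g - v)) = -g + v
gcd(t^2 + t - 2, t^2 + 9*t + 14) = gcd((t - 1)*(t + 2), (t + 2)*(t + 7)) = t + 2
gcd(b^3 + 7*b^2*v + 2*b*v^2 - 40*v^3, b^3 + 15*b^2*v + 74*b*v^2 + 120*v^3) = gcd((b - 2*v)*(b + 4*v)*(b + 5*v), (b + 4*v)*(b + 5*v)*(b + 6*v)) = b^2 + 9*b*v + 20*v^2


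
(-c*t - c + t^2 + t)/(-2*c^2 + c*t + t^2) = (t + 1)/(2*c + t)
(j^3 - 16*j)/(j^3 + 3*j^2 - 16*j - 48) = j/(j + 3)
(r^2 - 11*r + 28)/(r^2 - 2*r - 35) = (r - 4)/(r + 5)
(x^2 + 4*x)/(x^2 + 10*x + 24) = x/(x + 6)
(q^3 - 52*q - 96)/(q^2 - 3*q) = (q^3 - 52*q - 96)/(q*(q - 3))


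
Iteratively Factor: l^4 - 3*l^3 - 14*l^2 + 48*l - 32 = (l - 1)*(l^3 - 2*l^2 - 16*l + 32) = (l - 2)*(l - 1)*(l^2 - 16) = (l - 2)*(l - 1)*(l + 4)*(l - 4)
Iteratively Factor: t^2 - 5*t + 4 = (t - 4)*(t - 1)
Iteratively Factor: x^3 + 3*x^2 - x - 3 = (x - 1)*(x^2 + 4*x + 3) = (x - 1)*(x + 1)*(x + 3)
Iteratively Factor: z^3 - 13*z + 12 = (z - 3)*(z^2 + 3*z - 4) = (z - 3)*(z + 4)*(z - 1)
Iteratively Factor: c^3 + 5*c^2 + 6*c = (c + 3)*(c^2 + 2*c) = c*(c + 3)*(c + 2)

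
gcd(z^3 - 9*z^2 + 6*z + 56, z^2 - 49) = z - 7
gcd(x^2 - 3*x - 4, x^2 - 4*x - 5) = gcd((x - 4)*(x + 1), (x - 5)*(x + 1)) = x + 1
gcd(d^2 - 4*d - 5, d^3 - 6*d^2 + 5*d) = d - 5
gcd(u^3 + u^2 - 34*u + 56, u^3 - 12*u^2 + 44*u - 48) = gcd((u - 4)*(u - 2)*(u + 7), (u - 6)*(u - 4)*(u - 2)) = u^2 - 6*u + 8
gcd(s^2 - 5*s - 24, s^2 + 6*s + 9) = s + 3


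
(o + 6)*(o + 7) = o^2 + 13*o + 42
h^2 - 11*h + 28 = (h - 7)*(h - 4)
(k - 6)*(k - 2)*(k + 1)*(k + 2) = k^4 - 5*k^3 - 10*k^2 + 20*k + 24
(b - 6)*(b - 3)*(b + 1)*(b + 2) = b^4 - 6*b^3 - 7*b^2 + 36*b + 36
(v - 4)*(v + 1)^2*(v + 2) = v^4 - 11*v^2 - 18*v - 8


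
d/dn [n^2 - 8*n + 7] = 2*n - 8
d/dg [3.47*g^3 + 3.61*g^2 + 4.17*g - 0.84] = 10.41*g^2 + 7.22*g + 4.17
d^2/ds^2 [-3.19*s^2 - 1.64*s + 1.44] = -6.38000000000000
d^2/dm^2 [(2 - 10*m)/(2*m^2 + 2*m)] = 2*(-5*m^3 + 3*m^2 + 3*m + 1)/(m^3*(m^3 + 3*m^2 + 3*m + 1))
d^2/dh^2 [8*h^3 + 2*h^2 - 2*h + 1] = 48*h + 4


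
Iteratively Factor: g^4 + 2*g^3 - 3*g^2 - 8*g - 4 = (g + 1)*(g^3 + g^2 - 4*g - 4) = (g - 2)*(g + 1)*(g^2 + 3*g + 2) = (g - 2)*(g + 1)^2*(g + 2)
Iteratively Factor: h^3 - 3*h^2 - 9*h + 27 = (h - 3)*(h^2 - 9) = (h - 3)*(h + 3)*(h - 3)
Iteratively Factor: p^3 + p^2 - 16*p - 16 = (p - 4)*(p^2 + 5*p + 4) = (p - 4)*(p + 1)*(p + 4)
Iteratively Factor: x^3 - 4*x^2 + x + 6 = (x - 3)*(x^2 - x - 2) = (x - 3)*(x - 2)*(x + 1)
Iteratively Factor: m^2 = (m)*(m)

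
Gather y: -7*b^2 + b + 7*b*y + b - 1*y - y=-7*b^2 + 2*b + y*(7*b - 2)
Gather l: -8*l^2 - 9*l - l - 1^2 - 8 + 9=-8*l^2 - 10*l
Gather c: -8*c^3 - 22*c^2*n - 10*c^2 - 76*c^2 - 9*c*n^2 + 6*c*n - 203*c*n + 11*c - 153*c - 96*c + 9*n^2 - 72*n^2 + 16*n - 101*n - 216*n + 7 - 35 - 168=-8*c^3 + c^2*(-22*n - 86) + c*(-9*n^2 - 197*n - 238) - 63*n^2 - 301*n - 196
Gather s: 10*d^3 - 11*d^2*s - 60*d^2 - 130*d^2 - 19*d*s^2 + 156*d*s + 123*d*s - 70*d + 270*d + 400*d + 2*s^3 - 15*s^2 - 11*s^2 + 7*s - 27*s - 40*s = 10*d^3 - 190*d^2 + 600*d + 2*s^3 + s^2*(-19*d - 26) + s*(-11*d^2 + 279*d - 60)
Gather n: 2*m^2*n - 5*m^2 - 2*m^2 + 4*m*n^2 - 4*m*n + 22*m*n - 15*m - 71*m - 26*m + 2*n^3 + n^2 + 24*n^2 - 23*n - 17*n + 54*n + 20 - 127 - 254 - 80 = -7*m^2 - 112*m + 2*n^3 + n^2*(4*m + 25) + n*(2*m^2 + 18*m + 14) - 441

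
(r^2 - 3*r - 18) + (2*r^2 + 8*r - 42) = 3*r^2 + 5*r - 60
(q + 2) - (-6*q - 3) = 7*q + 5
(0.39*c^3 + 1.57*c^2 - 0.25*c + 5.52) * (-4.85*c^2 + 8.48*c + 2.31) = -1.8915*c^5 - 4.3073*c^4 + 15.427*c^3 - 25.2653*c^2 + 46.2321*c + 12.7512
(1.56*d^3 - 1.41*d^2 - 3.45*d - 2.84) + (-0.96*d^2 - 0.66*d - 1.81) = 1.56*d^3 - 2.37*d^2 - 4.11*d - 4.65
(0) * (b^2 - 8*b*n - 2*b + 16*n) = 0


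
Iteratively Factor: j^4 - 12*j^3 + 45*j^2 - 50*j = (j - 2)*(j^3 - 10*j^2 + 25*j) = (j - 5)*(j - 2)*(j^2 - 5*j) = j*(j - 5)*(j - 2)*(j - 5)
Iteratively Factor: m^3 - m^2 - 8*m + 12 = (m - 2)*(m^2 + m - 6) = (m - 2)*(m + 3)*(m - 2)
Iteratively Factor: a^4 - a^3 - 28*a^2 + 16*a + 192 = (a - 4)*(a^3 + 3*a^2 - 16*a - 48) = (a - 4)*(a + 3)*(a^2 - 16) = (a - 4)^2*(a + 3)*(a + 4)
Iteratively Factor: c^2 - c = (c)*(c - 1)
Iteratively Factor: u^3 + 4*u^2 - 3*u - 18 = (u - 2)*(u^2 + 6*u + 9) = (u - 2)*(u + 3)*(u + 3)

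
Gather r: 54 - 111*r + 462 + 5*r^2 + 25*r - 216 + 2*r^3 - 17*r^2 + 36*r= 2*r^3 - 12*r^2 - 50*r + 300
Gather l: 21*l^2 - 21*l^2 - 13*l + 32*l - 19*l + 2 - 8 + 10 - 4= 0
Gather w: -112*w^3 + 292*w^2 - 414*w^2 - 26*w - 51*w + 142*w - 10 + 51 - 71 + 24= -112*w^3 - 122*w^2 + 65*w - 6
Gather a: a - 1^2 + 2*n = a + 2*n - 1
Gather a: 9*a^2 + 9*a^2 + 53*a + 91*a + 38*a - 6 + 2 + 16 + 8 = 18*a^2 + 182*a + 20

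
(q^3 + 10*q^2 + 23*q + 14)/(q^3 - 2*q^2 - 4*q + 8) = (q^2 + 8*q + 7)/(q^2 - 4*q + 4)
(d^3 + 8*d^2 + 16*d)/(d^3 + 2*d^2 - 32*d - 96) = d/(d - 6)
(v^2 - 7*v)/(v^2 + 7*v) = (v - 7)/(v + 7)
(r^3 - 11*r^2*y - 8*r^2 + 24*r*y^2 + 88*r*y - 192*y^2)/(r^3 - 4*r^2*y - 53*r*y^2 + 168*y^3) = (r - 8)/(r + 7*y)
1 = 1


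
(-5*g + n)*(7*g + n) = -35*g^2 + 2*g*n + n^2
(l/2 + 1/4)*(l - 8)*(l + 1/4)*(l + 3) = l^4/2 - 17*l^3/8 - 221*l^2/16 - 149*l/16 - 3/2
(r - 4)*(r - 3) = r^2 - 7*r + 12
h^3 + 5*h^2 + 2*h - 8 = (h - 1)*(h + 2)*(h + 4)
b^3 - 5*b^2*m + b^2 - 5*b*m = b*(b + 1)*(b - 5*m)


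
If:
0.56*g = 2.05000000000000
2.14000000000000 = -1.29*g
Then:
No Solution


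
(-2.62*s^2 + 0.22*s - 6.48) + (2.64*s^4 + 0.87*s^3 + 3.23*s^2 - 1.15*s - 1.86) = 2.64*s^4 + 0.87*s^3 + 0.61*s^2 - 0.93*s - 8.34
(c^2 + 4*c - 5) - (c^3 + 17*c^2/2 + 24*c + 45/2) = -c^3 - 15*c^2/2 - 20*c - 55/2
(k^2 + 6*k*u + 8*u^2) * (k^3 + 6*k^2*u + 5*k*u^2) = k^5 + 12*k^4*u + 49*k^3*u^2 + 78*k^2*u^3 + 40*k*u^4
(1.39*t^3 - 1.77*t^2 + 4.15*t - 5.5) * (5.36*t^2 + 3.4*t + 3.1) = 7.4504*t^5 - 4.7612*t^4 + 20.535*t^3 - 20.857*t^2 - 5.835*t - 17.05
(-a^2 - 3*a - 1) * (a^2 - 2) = -a^4 - 3*a^3 + a^2 + 6*a + 2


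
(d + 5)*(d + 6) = d^2 + 11*d + 30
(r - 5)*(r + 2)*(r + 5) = r^3 + 2*r^2 - 25*r - 50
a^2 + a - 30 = (a - 5)*(a + 6)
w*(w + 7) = w^2 + 7*w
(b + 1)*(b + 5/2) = b^2 + 7*b/2 + 5/2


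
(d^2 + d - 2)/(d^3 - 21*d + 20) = (d + 2)/(d^2 + d - 20)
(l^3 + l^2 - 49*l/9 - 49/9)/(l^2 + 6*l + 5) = (l^2 - 49/9)/(l + 5)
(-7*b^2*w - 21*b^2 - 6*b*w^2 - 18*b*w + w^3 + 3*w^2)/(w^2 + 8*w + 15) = (-7*b^2 - 6*b*w + w^2)/(w + 5)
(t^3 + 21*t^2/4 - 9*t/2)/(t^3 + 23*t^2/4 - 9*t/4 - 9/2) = t*(4*t - 3)/(4*t^2 - t - 3)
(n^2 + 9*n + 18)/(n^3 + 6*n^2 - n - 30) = (n + 6)/(n^2 + 3*n - 10)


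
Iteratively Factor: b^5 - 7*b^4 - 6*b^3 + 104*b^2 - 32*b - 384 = (b + 2)*(b^4 - 9*b^3 + 12*b^2 + 80*b - 192) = (b + 2)*(b + 3)*(b^3 - 12*b^2 + 48*b - 64) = (b - 4)*(b + 2)*(b + 3)*(b^2 - 8*b + 16) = (b - 4)^2*(b + 2)*(b + 3)*(b - 4)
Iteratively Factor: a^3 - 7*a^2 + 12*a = (a - 3)*(a^2 - 4*a) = (a - 4)*(a - 3)*(a)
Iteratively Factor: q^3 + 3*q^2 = (q)*(q^2 + 3*q) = q*(q + 3)*(q)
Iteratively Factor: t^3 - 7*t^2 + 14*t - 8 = (t - 1)*(t^2 - 6*t + 8) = (t - 4)*(t - 1)*(t - 2)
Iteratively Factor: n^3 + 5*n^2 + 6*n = (n + 2)*(n^2 + 3*n) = n*(n + 2)*(n + 3)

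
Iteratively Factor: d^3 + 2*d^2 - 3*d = (d)*(d^2 + 2*d - 3) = d*(d + 3)*(d - 1)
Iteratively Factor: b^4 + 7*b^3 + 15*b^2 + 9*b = (b)*(b^3 + 7*b^2 + 15*b + 9) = b*(b + 3)*(b^2 + 4*b + 3) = b*(b + 1)*(b + 3)*(b + 3)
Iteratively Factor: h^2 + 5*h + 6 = (h + 2)*(h + 3)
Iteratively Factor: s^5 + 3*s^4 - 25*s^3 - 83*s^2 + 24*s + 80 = (s - 1)*(s^4 + 4*s^3 - 21*s^2 - 104*s - 80) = (s - 1)*(s + 1)*(s^3 + 3*s^2 - 24*s - 80) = (s - 5)*(s - 1)*(s + 1)*(s^2 + 8*s + 16) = (s - 5)*(s - 1)*(s + 1)*(s + 4)*(s + 4)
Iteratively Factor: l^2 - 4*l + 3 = (l - 3)*(l - 1)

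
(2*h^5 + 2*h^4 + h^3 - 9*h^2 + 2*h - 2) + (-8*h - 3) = 2*h^5 + 2*h^4 + h^3 - 9*h^2 - 6*h - 5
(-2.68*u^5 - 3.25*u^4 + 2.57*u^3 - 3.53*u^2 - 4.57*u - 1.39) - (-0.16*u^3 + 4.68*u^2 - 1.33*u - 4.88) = -2.68*u^5 - 3.25*u^4 + 2.73*u^3 - 8.21*u^2 - 3.24*u + 3.49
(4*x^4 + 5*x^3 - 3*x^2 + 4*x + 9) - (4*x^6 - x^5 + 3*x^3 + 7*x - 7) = -4*x^6 + x^5 + 4*x^4 + 2*x^3 - 3*x^2 - 3*x + 16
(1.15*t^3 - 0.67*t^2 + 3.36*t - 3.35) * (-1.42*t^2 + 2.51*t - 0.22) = -1.633*t^5 + 3.8379*t^4 - 6.7059*t^3 + 13.338*t^2 - 9.1477*t + 0.737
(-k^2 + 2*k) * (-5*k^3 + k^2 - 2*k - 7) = 5*k^5 - 11*k^4 + 4*k^3 + 3*k^2 - 14*k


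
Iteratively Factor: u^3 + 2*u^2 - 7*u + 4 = (u - 1)*(u^2 + 3*u - 4) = (u - 1)^2*(u + 4)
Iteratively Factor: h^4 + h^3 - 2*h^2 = (h)*(h^3 + h^2 - 2*h) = h^2*(h^2 + h - 2) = h^2*(h - 1)*(h + 2)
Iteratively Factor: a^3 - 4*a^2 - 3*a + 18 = (a - 3)*(a^2 - a - 6) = (a - 3)^2*(a + 2)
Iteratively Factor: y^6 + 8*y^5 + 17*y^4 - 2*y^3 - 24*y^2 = (y)*(y^5 + 8*y^4 + 17*y^3 - 2*y^2 - 24*y) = y*(y + 2)*(y^4 + 6*y^3 + 5*y^2 - 12*y) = y*(y - 1)*(y + 2)*(y^3 + 7*y^2 + 12*y) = y^2*(y - 1)*(y + 2)*(y^2 + 7*y + 12) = y^2*(y - 1)*(y + 2)*(y + 4)*(y + 3)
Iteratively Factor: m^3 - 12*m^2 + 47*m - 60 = (m - 3)*(m^2 - 9*m + 20) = (m - 4)*(m - 3)*(m - 5)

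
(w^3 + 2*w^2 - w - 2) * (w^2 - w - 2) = w^5 + w^4 - 5*w^3 - 5*w^2 + 4*w + 4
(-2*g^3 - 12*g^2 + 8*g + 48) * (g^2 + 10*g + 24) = -2*g^5 - 32*g^4 - 160*g^3 - 160*g^2 + 672*g + 1152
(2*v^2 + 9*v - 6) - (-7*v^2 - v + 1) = 9*v^2 + 10*v - 7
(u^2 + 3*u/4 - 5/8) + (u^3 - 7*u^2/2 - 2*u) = u^3 - 5*u^2/2 - 5*u/4 - 5/8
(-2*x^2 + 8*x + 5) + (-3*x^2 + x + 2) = -5*x^2 + 9*x + 7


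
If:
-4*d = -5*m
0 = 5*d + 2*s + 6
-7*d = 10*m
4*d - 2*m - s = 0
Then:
No Solution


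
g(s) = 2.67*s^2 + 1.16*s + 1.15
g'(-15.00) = -78.94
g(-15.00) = 584.50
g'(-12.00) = -62.92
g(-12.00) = 371.71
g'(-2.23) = -10.75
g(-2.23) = 11.84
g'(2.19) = 12.85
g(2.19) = 16.50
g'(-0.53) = -1.67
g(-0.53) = 1.29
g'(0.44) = 3.51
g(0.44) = 2.18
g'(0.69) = 4.84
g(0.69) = 3.22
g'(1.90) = 11.31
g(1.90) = 12.99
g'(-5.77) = -29.65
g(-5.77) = 83.35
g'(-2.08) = -9.95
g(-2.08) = 10.29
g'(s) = 5.34*s + 1.16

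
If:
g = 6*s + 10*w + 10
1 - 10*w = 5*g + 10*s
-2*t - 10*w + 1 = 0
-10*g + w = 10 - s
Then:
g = -33/35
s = 583/140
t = 517/28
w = -503/140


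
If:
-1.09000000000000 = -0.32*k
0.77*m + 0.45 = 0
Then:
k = 3.41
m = -0.58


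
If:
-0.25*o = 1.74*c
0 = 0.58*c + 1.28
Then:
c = -2.21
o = 15.36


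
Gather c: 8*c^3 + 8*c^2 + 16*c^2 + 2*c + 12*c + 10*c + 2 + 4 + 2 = 8*c^3 + 24*c^2 + 24*c + 8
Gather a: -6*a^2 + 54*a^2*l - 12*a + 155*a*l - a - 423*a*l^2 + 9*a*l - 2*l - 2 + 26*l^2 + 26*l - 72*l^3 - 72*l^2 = a^2*(54*l - 6) + a*(-423*l^2 + 164*l - 13) - 72*l^3 - 46*l^2 + 24*l - 2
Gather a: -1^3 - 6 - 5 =-12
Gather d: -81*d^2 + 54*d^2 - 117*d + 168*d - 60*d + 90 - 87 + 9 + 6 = -27*d^2 - 9*d + 18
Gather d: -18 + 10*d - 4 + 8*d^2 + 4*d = 8*d^2 + 14*d - 22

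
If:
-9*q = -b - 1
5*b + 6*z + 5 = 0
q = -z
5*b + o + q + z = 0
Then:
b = -1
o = 5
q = 0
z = 0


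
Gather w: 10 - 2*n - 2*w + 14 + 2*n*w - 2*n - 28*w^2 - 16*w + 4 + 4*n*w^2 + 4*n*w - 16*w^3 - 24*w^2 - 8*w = -4*n - 16*w^3 + w^2*(4*n - 52) + w*(6*n - 26) + 28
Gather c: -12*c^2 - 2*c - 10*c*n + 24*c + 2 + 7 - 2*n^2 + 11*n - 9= -12*c^2 + c*(22 - 10*n) - 2*n^2 + 11*n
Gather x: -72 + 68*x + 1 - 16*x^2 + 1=-16*x^2 + 68*x - 70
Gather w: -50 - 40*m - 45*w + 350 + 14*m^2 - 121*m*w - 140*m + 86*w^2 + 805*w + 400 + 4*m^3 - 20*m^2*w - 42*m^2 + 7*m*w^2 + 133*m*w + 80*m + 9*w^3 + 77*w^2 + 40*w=4*m^3 - 28*m^2 - 100*m + 9*w^3 + w^2*(7*m + 163) + w*(-20*m^2 + 12*m + 800) + 700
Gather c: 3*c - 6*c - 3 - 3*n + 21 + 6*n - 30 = -3*c + 3*n - 12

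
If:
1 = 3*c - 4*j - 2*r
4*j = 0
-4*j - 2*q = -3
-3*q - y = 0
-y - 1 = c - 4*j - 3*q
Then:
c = 8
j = 0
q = 3/2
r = 23/2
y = -9/2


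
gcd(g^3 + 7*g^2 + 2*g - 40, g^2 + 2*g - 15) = g + 5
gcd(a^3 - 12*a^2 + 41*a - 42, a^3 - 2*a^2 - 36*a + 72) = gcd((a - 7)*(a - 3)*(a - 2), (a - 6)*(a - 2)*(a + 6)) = a - 2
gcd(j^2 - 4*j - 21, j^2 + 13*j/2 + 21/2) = j + 3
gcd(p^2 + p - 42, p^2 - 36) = p - 6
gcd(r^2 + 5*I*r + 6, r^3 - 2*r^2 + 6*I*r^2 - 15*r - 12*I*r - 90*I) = r + 6*I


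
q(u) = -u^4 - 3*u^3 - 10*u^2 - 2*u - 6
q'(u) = -4*u^3 - 9*u^2 - 20*u - 2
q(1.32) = -36.00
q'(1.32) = -53.28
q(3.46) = -400.22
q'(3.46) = -344.63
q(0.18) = -6.70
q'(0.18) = -5.91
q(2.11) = -102.74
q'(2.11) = -121.84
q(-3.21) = -109.57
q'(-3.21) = 101.77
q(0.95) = -20.31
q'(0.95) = -32.55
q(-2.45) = -53.04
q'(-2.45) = 51.80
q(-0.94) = -11.24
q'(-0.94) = 12.17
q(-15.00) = -42726.00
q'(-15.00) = 11773.00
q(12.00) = -27390.00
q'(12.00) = -8450.00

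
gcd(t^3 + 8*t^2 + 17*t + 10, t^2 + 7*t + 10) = t^2 + 7*t + 10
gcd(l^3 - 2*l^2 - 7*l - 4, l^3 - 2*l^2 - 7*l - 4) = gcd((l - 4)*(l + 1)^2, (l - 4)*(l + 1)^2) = l^3 - 2*l^2 - 7*l - 4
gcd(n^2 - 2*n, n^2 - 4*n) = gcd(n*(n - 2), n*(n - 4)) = n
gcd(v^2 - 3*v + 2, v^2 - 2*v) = v - 2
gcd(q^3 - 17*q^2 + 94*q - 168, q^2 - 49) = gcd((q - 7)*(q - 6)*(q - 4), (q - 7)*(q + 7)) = q - 7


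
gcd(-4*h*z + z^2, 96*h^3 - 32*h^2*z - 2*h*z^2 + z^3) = -4*h + z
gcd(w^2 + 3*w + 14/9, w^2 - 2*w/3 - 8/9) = w + 2/3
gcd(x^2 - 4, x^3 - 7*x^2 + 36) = x + 2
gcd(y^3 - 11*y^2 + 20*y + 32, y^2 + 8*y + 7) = y + 1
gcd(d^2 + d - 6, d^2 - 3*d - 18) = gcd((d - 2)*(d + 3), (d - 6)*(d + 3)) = d + 3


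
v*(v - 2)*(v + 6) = v^3 + 4*v^2 - 12*v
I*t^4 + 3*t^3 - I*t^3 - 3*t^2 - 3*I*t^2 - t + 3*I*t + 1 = (t - 1)*(t - I)^2*(I*t + 1)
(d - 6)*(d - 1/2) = d^2 - 13*d/2 + 3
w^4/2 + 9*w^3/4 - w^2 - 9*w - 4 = (w/2 + 1)*(w - 2)*(w + 1/2)*(w + 4)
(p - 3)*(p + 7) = p^2 + 4*p - 21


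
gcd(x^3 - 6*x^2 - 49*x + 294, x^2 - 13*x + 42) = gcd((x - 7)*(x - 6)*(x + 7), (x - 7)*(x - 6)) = x^2 - 13*x + 42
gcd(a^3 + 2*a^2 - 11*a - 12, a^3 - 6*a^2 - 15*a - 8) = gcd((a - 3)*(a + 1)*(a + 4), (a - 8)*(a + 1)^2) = a + 1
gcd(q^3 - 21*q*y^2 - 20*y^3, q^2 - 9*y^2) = 1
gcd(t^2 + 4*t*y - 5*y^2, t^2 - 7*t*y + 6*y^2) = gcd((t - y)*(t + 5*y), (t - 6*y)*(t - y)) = -t + y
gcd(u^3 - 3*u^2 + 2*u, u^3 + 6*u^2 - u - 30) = u - 2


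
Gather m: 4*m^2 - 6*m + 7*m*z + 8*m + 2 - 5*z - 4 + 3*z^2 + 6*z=4*m^2 + m*(7*z + 2) + 3*z^2 + z - 2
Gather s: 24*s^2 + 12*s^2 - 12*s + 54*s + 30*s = 36*s^2 + 72*s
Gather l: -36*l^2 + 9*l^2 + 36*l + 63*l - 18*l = -27*l^2 + 81*l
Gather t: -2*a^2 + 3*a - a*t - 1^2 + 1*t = -2*a^2 + 3*a + t*(1 - a) - 1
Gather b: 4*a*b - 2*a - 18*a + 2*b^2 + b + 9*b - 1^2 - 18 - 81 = -20*a + 2*b^2 + b*(4*a + 10) - 100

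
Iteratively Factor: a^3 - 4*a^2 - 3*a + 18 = (a - 3)*(a^2 - a - 6) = (a - 3)^2*(a + 2)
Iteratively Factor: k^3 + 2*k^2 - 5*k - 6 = (k + 3)*(k^2 - k - 2) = (k - 2)*(k + 3)*(k + 1)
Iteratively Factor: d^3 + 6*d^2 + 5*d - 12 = (d + 4)*(d^2 + 2*d - 3) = (d - 1)*(d + 4)*(d + 3)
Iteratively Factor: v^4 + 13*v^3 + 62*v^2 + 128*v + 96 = (v + 2)*(v^3 + 11*v^2 + 40*v + 48) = (v + 2)*(v + 4)*(v^2 + 7*v + 12) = (v + 2)*(v + 3)*(v + 4)*(v + 4)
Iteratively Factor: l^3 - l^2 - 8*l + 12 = (l - 2)*(l^2 + l - 6) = (l - 2)*(l + 3)*(l - 2)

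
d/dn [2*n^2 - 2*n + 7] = 4*n - 2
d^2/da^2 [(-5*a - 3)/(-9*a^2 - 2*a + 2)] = 2*(4*(5*a + 3)*(9*a + 1)^2 - (135*a + 37)*(9*a^2 + 2*a - 2))/(9*a^2 + 2*a - 2)^3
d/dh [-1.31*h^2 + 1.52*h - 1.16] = 1.52 - 2.62*h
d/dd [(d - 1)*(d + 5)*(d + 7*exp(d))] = 7*d^2*exp(d) + 3*d^2 + 42*d*exp(d) + 8*d - 7*exp(d) - 5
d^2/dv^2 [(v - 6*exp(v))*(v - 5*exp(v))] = -11*v*exp(v) + 120*exp(2*v) - 22*exp(v) + 2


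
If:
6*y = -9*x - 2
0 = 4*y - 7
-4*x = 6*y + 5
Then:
No Solution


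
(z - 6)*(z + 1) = z^2 - 5*z - 6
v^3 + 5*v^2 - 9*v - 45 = (v - 3)*(v + 3)*(v + 5)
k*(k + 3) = k^2 + 3*k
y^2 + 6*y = y*(y + 6)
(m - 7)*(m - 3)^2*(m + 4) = m^4 - 9*m^3 - m^2 + 141*m - 252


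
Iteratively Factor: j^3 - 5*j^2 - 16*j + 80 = (j - 4)*(j^2 - j - 20) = (j - 4)*(j + 4)*(j - 5)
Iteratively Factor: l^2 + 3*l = (l + 3)*(l)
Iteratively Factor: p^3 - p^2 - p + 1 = (p - 1)*(p^2 - 1) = (p - 1)*(p + 1)*(p - 1)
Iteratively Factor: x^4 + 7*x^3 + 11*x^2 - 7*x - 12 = (x + 3)*(x^3 + 4*x^2 - x - 4) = (x + 3)*(x + 4)*(x^2 - 1) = (x - 1)*(x + 3)*(x + 4)*(x + 1)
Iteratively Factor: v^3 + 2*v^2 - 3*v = (v + 3)*(v^2 - v) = (v - 1)*(v + 3)*(v)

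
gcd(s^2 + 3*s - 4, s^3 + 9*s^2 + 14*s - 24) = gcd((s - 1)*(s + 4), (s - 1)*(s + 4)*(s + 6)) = s^2 + 3*s - 4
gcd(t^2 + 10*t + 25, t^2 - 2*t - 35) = t + 5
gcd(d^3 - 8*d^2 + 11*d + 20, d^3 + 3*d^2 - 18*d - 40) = d - 4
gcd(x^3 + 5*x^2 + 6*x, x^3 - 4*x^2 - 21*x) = x^2 + 3*x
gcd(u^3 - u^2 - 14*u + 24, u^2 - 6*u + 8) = u - 2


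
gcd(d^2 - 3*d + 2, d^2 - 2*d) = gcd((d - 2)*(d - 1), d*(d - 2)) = d - 2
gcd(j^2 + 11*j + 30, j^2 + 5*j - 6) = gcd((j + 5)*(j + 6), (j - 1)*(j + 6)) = j + 6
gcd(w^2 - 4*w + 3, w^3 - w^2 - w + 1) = w - 1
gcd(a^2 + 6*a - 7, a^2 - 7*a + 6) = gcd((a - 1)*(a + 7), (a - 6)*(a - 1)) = a - 1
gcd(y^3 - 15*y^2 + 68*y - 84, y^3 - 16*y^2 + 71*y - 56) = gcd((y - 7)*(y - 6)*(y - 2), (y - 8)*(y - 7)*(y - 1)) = y - 7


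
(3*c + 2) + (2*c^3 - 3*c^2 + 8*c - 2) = 2*c^3 - 3*c^2 + 11*c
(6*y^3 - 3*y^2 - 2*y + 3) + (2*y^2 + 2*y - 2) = 6*y^3 - y^2 + 1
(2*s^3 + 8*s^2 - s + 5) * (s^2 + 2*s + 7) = 2*s^5 + 12*s^4 + 29*s^3 + 59*s^2 + 3*s + 35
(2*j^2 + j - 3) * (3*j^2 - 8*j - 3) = 6*j^4 - 13*j^3 - 23*j^2 + 21*j + 9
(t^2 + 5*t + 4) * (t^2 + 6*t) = t^4 + 11*t^3 + 34*t^2 + 24*t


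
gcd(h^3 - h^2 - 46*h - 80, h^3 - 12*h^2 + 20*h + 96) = h^2 - 6*h - 16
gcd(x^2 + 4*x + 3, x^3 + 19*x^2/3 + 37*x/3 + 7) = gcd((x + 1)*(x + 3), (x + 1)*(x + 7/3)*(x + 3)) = x^2 + 4*x + 3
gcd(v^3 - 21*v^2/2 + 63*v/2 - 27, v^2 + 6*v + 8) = 1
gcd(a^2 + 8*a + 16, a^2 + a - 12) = a + 4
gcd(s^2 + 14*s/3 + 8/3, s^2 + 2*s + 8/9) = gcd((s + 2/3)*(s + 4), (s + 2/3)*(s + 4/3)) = s + 2/3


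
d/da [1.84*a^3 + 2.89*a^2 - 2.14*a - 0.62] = 5.52*a^2 + 5.78*a - 2.14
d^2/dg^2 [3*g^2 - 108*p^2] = 6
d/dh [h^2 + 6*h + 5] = 2*h + 6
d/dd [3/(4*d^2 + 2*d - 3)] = 6*(-4*d - 1)/(4*d^2 + 2*d - 3)^2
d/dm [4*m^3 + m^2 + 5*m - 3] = 12*m^2 + 2*m + 5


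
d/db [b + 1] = 1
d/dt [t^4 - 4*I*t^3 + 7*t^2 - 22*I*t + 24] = 4*t^3 - 12*I*t^2 + 14*t - 22*I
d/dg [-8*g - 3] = -8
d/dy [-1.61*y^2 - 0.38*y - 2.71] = -3.22*y - 0.38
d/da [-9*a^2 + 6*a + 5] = 6 - 18*a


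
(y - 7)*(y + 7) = y^2 - 49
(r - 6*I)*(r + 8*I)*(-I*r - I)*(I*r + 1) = r^4 + r^3 + I*r^3 + 50*r^2 + I*r^2 + 50*r - 48*I*r - 48*I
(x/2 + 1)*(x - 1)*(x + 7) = x^3/2 + 4*x^2 + 5*x/2 - 7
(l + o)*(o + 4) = l*o + 4*l + o^2 + 4*o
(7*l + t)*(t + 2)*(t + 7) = 7*l*t^2 + 63*l*t + 98*l + t^3 + 9*t^2 + 14*t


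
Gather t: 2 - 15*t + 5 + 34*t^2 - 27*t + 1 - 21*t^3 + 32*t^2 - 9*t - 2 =-21*t^3 + 66*t^2 - 51*t + 6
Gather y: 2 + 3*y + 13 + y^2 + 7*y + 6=y^2 + 10*y + 21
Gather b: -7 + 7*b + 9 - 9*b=2 - 2*b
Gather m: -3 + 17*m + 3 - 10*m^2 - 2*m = -10*m^2 + 15*m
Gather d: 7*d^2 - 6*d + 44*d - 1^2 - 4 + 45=7*d^2 + 38*d + 40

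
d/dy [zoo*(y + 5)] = zoo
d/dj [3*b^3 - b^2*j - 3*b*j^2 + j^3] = -b^2 - 6*b*j + 3*j^2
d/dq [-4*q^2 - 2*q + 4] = -8*q - 2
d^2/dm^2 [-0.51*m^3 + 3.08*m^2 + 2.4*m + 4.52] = 6.16 - 3.06*m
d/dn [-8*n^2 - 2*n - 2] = -16*n - 2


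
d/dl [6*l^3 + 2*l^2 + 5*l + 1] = 18*l^2 + 4*l + 5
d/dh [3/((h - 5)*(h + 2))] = 3*(3 - 2*h)/(h^4 - 6*h^3 - 11*h^2 + 60*h + 100)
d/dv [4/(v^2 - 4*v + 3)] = 8*(2 - v)/(v^2 - 4*v + 3)^2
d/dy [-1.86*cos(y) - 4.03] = 1.86*sin(y)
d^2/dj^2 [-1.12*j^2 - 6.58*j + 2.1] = -2.24000000000000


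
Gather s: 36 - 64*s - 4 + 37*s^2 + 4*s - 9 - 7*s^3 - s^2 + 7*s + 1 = -7*s^3 + 36*s^2 - 53*s + 24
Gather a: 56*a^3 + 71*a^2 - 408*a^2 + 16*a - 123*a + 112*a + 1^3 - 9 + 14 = 56*a^3 - 337*a^2 + 5*a + 6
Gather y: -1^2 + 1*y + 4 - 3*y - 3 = -2*y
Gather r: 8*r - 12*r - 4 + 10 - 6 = -4*r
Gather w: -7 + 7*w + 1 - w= 6*w - 6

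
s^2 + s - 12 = (s - 3)*(s + 4)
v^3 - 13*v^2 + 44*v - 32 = (v - 8)*(v - 4)*(v - 1)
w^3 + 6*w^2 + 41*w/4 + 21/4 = (w + 1)*(w + 3/2)*(w + 7/2)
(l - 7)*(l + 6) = l^2 - l - 42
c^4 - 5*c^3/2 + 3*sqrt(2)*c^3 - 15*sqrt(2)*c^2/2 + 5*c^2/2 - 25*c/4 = c*(c - 5/2)*(c + sqrt(2)/2)*(c + 5*sqrt(2)/2)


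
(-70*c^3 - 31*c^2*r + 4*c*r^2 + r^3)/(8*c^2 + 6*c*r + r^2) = (-35*c^2 + 2*c*r + r^2)/(4*c + r)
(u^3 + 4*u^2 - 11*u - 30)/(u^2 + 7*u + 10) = u - 3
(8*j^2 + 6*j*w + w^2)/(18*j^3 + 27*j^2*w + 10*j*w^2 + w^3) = (8*j^2 + 6*j*w + w^2)/(18*j^3 + 27*j^2*w + 10*j*w^2 + w^3)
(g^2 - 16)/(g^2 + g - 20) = (g + 4)/(g + 5)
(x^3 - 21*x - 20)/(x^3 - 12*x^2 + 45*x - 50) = (x^2 + 5*x + 4)/(x^2 - 7*x + 10)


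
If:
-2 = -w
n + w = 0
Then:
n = -2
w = 2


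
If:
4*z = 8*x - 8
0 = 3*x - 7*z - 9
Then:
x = 5/11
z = -12/11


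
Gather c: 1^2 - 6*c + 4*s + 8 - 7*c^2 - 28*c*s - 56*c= -7*c^2 + c*(-28*s - 62) + 4*s + 9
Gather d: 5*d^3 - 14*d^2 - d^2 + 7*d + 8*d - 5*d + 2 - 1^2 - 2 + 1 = 5*d^3 - 15*d^2 + 10*d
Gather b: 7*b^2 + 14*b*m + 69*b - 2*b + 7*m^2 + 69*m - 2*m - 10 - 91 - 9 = 7*b^2 + b*(14*m + 67) + 7*m^2 + 67*m - 110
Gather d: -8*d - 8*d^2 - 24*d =-8*d^2 - 32*d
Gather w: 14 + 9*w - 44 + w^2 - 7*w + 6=w^2 + 2*w - 24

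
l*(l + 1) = l^2 + l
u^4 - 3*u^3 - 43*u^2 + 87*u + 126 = (u - 7)*(u - 3)*(u + 1)*(u + 6)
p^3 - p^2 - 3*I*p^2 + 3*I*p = p*(p - 1)*(p - 3*I)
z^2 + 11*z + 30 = (z + 5)*(z + 6)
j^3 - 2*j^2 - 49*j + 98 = (j - 7)*(j - 2)*(j + 7)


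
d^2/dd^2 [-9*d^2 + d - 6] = -18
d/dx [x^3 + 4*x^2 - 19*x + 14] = 3*x^2 + 8*x - 19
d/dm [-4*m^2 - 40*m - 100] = -8*m - 40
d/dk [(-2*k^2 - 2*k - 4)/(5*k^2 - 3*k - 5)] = 2*(8*k^2 + 30*k - 1)/(25*k^4 - 30*k^3 - 41*k^2 + 30*k + 25)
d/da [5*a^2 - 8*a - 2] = 10*a - 8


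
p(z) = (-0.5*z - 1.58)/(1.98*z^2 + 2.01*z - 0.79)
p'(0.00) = 5.72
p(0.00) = 2.00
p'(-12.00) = 0.00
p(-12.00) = 0.02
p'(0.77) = 2.41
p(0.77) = -1.02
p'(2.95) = 0.06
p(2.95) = -0.14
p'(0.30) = 71499.74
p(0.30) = 196.59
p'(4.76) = 0.02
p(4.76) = -0.07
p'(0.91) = 1.41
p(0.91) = -0.76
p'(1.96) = 0.17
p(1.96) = -0.24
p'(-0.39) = 0.79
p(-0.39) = 1.09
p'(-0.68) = -0.15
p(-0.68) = 1.00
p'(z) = (-3.96*z - 2.01)*(-0.5*z - 1.58)/(1.98*z^2 + 2.01*z - 0.79)^2 - 0.5/(1.98*z^2 + 2.01*z - 0.79) = (0.99*z^2 + 6.2568*z + 3.5708)/(3.9204*z^4 + 7.9596*z^3 + 0.911699999999999*z^2 - 3.1758*z + 0.6241)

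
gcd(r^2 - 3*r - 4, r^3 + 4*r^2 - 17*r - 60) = r - 4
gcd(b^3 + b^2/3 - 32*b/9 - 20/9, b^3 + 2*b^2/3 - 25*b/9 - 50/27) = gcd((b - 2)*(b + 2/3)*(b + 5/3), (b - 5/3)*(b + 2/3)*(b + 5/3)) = b^2 + 7*b/3 + 10/9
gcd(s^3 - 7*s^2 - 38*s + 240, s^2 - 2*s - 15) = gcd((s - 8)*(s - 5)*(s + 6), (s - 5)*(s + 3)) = s - 5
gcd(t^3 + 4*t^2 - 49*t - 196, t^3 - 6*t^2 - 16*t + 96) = t + 4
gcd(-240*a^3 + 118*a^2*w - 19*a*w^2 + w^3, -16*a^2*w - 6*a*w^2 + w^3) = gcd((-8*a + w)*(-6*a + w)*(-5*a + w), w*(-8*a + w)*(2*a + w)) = -8*a + w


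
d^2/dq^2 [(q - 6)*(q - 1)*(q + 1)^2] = 12*q^2 - 30*q - 14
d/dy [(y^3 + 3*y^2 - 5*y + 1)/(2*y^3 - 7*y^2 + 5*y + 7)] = (-13*y^4 + 30*y^3 - 5*y^2 + 56*y - 40)/(4*y^6 - 28*y^5 + 69*y^4 - 42*y^3 - 73*y^2 + 70*y + 49)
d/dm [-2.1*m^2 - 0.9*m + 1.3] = -4.2*m - 0.9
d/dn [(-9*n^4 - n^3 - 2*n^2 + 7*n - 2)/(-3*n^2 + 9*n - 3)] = (18*n^5 - 80*n^4 + 30*n^3 + 4*n^2 - 1)/(3*(n^4 - 6*n^3 + 11*n^2 - 6*n + 1))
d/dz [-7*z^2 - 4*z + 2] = -14*z - 4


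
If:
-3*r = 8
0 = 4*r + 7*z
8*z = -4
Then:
No Solution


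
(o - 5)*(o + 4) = o^2 - o - 20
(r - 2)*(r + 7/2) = r^2 + 3*r/2 - 7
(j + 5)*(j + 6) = j^2 + 11*j + 30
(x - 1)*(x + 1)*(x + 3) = x^3 + 3*x^2 - x - 3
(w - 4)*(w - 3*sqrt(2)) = w^2 - 3*sqrt(2)*w - 4*w + 12*sqrt(2)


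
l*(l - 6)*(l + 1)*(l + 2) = l^4 - 3*l^3 - 16*l^2 - 12*l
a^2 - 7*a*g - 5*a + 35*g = (a - 5)*(a - 7*g)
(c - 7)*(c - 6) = c^2 - 13*c + 42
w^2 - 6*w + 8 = (w - 4)*(w - 2)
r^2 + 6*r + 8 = (r + 2)*(r + 4)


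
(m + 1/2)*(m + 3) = m^2 + 7*m/2 + 3/2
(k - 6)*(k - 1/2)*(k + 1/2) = k^3 - 6*k^2 - k/4 + 3/2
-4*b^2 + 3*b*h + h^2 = (-b + h)*(4*b + h)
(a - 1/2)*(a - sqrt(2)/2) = a^2 - sqrt(2)*a/2 - a/2 + sqrt(2)/4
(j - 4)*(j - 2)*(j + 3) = j^3 - 3*j^2 - 10*j + 24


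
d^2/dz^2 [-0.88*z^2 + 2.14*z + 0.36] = -1.76000000000000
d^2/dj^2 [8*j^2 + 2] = 16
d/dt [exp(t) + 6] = exp(t)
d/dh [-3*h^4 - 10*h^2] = -12*h^3 - 20*h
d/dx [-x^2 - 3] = -2*x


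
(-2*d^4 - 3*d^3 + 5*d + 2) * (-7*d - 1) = 14*d^5 + 23*d^4 + 3*d^3 - 35*d^2 - 19*d - 2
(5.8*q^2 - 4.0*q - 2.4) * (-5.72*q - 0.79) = -33.176*q^3 + 18.298*q^2 + 16.888*q + 1.896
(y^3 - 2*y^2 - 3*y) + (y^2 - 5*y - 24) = y^3 - y^2 - 8*y - 24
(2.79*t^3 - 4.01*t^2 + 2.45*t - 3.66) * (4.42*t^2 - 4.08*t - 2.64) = 12.3318*t^5 - 29.1074*t^4 + 19.8242*t^3 - 15.5868*t^2 + 8.4648*t + 9.6624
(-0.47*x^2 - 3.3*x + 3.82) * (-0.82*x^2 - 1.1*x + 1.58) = 0.3854*x^4 + 3.223*x^3 - 0.245*x^2 - 9.416*x + 6.0356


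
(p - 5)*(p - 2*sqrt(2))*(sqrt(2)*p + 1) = sqrt(2)*p^3 - 5*sqrt(2)*p^2 - 3*p^2 - 2*sqrt(2)*p + 15*p + 10*sqrt(2)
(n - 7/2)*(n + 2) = n^2 - 3*n/2 - 7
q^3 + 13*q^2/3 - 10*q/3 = q*(q - 2/3)*(q + 5)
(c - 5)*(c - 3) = c^2 - 8*c + 15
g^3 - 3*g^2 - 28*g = g*(g - 7)*(g + 4)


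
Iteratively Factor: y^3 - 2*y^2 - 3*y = (y - 3)*(y^2 + y) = (y - 3)*(y + 1)*(y)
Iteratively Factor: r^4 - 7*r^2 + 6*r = (r - 2)*(r^3 + 2*r^2 - 3*r) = (r - 2)*(r + 3)*(r^2 - r) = (r - 2)*(r - 1)*(r + 3)*(r)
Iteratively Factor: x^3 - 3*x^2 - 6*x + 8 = (x - 4)*(x^2 + x - 2) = (x - 4)*(x + 2)*(x - 1)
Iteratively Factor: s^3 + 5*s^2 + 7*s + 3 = (s + 3)*(s^2 + 2*s + 1) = (s + 1)*(s + 3)*(s + 1)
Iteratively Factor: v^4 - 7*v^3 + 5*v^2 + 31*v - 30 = (v - 1)*(v^3 - 6*v^2 - v + 30) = (v - 1)*(v + 2)*(v^2 - 8*v + 15) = (v - 3)*(v - 1)*(v + 2)*(v - 5)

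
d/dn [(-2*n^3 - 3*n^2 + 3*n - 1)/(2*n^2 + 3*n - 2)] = (-4*n^4 - 12*n^3 - 3*n^2 + 16*n - 3)/(4*n^4 + 12*n^3 + n^2 - 12*n + 4)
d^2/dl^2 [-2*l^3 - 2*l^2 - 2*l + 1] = -12*l - 4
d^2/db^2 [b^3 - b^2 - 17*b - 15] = 6*b - 2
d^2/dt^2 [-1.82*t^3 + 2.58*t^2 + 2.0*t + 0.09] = 5.16 - 10.92*t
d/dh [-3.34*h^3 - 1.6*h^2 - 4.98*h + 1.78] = -10.02*h^2 - 3.2*h - 4.98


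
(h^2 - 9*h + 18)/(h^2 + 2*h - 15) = (h - 6)/(h + 5)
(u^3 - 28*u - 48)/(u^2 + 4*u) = u - 4 - 12/u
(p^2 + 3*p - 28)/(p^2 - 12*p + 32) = (p + 7)/(p - 8)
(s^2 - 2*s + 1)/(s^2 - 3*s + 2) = (s - 1)/(s - 2)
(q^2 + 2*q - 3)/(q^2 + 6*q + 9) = (q - 1)/(q + 3)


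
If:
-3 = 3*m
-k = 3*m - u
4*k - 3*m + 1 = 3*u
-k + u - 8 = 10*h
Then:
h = -11/10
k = -13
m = -1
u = -16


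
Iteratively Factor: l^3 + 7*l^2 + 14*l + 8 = (l + 1)*(l^2 + 6*l + 8) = (l + 1)*(l + 2)*(l + 4)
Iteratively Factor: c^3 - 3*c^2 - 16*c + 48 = (c - 4)*(c^2 + c - 12) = (c - 4)*(c - 3)*(c + 4)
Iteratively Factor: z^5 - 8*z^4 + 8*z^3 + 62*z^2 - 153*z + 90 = (z + 3)*(z^4 - 11*z^3 + 41*z^2 - 61*z + 30) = (z - 3)*(z + 3)*(z^3 - 8*z^2 + 17*z - 10) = (z - 5)*(z - 3)*(z + 3)*(z^2 - 3*z + 2) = (z - 5)*(z - 3)*(z - 1)*(z + 3)*(z - 2)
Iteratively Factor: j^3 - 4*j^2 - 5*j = (j - 5)*(j^2 + j) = j*(j - 5)*(j + 1)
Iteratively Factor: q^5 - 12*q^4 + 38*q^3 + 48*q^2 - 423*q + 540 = (q - 5)*(q^4 - 7*q^3 + 3*q^2 + 63*q - 108) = (q - 5)*(q - 3)*(q^3 - 4*q^2 - 9*q + 36) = (q - 5)*(q - 4)*(q - 3)*(q^2 - 9) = (q - 5)*(q - 4)*(q - 3)^2*(q + 3)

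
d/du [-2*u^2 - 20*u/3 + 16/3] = -4*u - 20/3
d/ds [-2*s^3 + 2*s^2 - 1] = 2*s*(2 - 3*s)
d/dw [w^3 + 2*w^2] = w*(3*w + 4)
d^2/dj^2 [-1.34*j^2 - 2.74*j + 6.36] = -2.68000000000000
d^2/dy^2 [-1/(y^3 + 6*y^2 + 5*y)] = 2*(3*y*(y + 2)*(y^2 + 6*y + 5) - (3*y^2 + 12*y + 5)^2)/(y^3*(y^2 + 6*y + 5)^3)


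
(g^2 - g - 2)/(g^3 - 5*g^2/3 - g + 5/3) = 3*(g - 2)/(3*g^2 - 8*g + 5)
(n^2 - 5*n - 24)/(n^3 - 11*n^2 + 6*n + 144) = 1/(n - 6)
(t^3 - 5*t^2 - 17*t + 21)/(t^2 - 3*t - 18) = (t^2 - 8*t + 7)/(t - 6)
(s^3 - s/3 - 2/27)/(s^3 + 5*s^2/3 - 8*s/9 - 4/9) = (s + 1/3)/(s + 2)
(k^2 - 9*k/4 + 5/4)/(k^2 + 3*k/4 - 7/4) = (4*k - 5)/(4*k + 7)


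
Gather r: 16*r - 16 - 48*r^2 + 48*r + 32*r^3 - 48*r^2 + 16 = 32*r^3 - 96*r^2 + 64*r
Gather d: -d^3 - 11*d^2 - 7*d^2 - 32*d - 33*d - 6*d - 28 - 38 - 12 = -d^3 - 18*d^2 - 71*d - 78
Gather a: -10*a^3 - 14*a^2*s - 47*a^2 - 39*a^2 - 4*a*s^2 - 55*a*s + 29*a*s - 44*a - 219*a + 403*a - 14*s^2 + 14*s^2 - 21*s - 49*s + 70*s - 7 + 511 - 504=-10*a^3 + a^2*(-14*s - 86) + a*(-4*s^2 - 26*s + 140)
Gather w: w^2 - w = w^2 - w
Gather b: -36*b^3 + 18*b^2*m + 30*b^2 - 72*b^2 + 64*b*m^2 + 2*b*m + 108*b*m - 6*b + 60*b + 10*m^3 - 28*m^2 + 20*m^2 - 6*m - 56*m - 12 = -36*b^3 + b^2*(18*m - 42) + b*(64*m^2 + 110*m + 54) + 10*m^3 - 8*m^2 - 62*m - 12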